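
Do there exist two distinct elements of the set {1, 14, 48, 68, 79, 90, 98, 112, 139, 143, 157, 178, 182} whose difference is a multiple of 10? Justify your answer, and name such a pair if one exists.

48 and 68 are such a pair.

Both 48 and 68 leave remainder 8 on division by 10; their difference 20 = 2·10 is a multiple of 10.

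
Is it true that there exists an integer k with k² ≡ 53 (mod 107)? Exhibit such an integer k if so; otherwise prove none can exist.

k = 38

k = 38 works: 38² = 1444, and 1444 − 53 = 1391 = 13·107.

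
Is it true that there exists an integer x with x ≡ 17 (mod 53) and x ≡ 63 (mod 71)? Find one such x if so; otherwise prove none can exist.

The moduli 53 and 71 are coprime, so by the Chinese Remainder Theorem a unique solution modulo 3763 exists.
Any solution of the first congruence is x = 17 + 53t; substituting into the second, 53t ≡ 63 − 17 ≡ 46 (mod 71).
Since 53·67 = 3551 = 50·71 + 1, the inverse of 53 mod 71 is 67.
Multiplying by 67: t ≡ 67·46 = 3082 ≡ 29 (mod 71).
With t = 29: x = 17 + 53·29 = 1554.
Check: 1554 mod 53 = 17, 1554 mod 71 = 63. ✓

x = 1554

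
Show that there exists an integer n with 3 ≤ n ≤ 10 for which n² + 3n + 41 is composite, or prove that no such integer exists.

At n = 10: 10² + 3·10 + 41 = 171 = 3·57, which is composite.

n = 10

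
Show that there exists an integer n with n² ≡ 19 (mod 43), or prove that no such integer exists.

43 is prime, so by Euler's criterion 19 is a square mod 43 iff 19^((43−1)/2) = 19^21 ≡ 1 (mod 43).
Squaring successively (mod 43): 19^2 = 361 ≡ 17; 19^4 ≡ 17² = 289 ≡ 31; 19^8 ≡ 31² = 961 ≡ 15; 19^16 ≡ 15² = 225 ≡ 10.
Since 21 = 16 + 4 + 1, 19^21 ≡ 10 · 31 · 19; multiplying out mod 43: 10·31 = 310 ≡ 9, then 9·19 = 171 ≡ 42. Thus 19^21 ≡ 42 ≡ −1 (mod 43).
The value −1 means 19 is a non-residue modulo 43, so n² ≡ 19 (mod 43) is impossible.

No such integer exists.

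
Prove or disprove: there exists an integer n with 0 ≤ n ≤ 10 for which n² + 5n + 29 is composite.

At n = 9: 9² + 5·9 + 29 = 155 = 5·31, which is composite.

n = 9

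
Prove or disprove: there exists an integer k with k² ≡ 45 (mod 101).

Take k = 67. Then 67² = 4489 = 44·101 + 45, so 67² ≡ 45 (mod 101).

k = 67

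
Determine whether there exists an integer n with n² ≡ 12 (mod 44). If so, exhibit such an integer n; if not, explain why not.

Take n = 12. Then 12² = 144 = 3·44 + 12, so 12² ≡ 12 (mod 44).

n = 12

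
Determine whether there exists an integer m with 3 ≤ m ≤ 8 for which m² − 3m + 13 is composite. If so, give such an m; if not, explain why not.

The values for m = 3, 4, …, 8 are 13, 17, 23, 31, 41, 53, and each of these is prime.
So no value in the range makes the expression composite.

No such integer m in that range exists.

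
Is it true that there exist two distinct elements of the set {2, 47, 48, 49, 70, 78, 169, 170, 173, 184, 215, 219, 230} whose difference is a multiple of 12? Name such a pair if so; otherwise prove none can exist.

Yes: 2 and 170.

Reduce each element mod 12: 2↦2, 47↦11, 48↦0, 49↦1, 70↦10, 78↦6, 169↦1, 170↦2, 173↦5, 184↦4, 215↦11, 219↦3, 230↦2. The residue 2 repeats (at 2 and 170), and 170 − 2 = 168 = 14·12.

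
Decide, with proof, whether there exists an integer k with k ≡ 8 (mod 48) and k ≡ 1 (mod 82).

Both moduli are multiples of 2 = gcd(48, 82), so any solution would satisfy k ≡ 8 and k ≡ 1 modulo 2 simultaneously.
But 8 mod 2 = 0 while 1 mod 2 = 1, a contradiction.
Hence the system has no solution.

No such integer exists.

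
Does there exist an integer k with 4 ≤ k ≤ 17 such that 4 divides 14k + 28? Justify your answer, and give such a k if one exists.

k = 4

k = 4 works, since 14·4 + 28 = 84 = 21·4.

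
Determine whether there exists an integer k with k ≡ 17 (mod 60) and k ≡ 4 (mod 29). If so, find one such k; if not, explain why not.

Since 60 and 29 share no common factor, CRT says the pair of congruences has a solution (unique mod 1740).
Write k = 17 + 60t and require 17 + 60t ≡ 4 (mod 29), i.e. 60t ≡ 16 (mod 29).
60 ≡ 2 (mod 29), so this reads 2t ≡ 16 (mod 29). Invert 2 mod 29 by the Euclidean algorithm: 29 = 14·2 + 1, 2 = 2·1 + 0; back-substituting, 1 = 29 − 14·2. Hence 2·(-14) ≡ 1, so 2⁻¹ ≡ -14 ≡ 15 (mod 29).
Therefore t ≡ 15·16 = 240 ≡ 8 (mod 29).
Taking t = 8 gives k = 17 + 60·8 = 497.
Indeed 497 ≡ 17 (mod 60) and 497 ≡ 4 (mod 29).

k = 497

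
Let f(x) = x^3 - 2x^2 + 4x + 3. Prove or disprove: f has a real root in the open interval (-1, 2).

Yes, f has a root in the interval.

f(-1) = -4 and f(2) = 11, which have opposite signs.
As a polynomial, f is continuous on every closed interval.
By the Intermediate Value Theorem, f takes the value 0 somewhere in the open interval.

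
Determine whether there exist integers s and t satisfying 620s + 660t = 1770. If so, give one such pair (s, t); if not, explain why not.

There are no such integers.

Any value of 620s + 660t is a multiple of gcd(620, 660) = 20.
However 1770 leaves remainder 10 on division by 20.
Therefore 620s + 660t = 1770 has no solution in integers.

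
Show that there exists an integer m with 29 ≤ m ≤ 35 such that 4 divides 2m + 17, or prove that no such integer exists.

At m = 29, 2·29 + 17 = 75 ≡ 3 (mod 4), and each step in m adds 2, giving residues 3, 1, 3, 1, 3, 1, 3 for m = 29, 30, …, 35.
None is 0, so 4 never divides 2m + 17 on this range.

There is no such integer m in that range.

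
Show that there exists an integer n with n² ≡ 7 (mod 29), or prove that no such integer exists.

Take n = 6. Then 6² = 36 = 1·29 + 7, so 6² ≡ 7 (mod 29).

n = 6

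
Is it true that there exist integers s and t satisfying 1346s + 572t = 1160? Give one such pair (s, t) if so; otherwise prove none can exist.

Every value of 1346s + 572t is a multiple of gcd(1346, 572) = 2; since 2 ∣ 1160, solutions exist.
Dividing through by 2 reduces the equation to 673s + 286t = 580.
Run the Euclidean algorithm on 673 and 286: 673 = 2·286 + 101, 286 = 2·101 + 84, 101 = 1·84 + 17, 84 = 4·17 + 16, 17 = 1·16 + 1, 16 = 16·1 + 0.
Back-substituting, 1 = 17 − 1·16 = 17 − (84 − 4·17) = −84 + 5·17 = −84 + 5·(101 − 1·84) = 5·101 − 6·84 = 5·101 − 6·(286 − 2·101) = −6·286 + 17·101 = −6·286 + 17·(673 − 2·286) = 17·673 − 40·286; that is, 673·17 + 286·(-40) = 1.
Scaling by 580 gives the particular solution (s, t) = (9860, -23200).
The general solution is s = 9860 + 286k, t = -23200 − 673k; taking k = -34 gives the smaller pair s = 136, t = -318.
Check: 1346·136 + 572·(-318) = 183056 − 181896 = 1160. ✓

s = 136, t = -318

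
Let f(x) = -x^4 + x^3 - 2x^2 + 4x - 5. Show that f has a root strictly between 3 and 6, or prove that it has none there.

No such root exists.

The endpoint values f(3) = -65 and f(6) = -1133 are both negative. Claim: f(x) < 0 for every x in (3, 6).
Shift to the endpoint 3: with x = 3 + u (0 < u < 3), one computes f(3 + u) = -u^4 - 11u^3 - 47u^2 - 89u - 65.
All 5 nonzero coefficients of this polynomial in u are negative; hence for u > 0 the value is a sum of negative terms (the constant -65 among them).
So f is strictly negative on (3, 6); no root exists in the interval.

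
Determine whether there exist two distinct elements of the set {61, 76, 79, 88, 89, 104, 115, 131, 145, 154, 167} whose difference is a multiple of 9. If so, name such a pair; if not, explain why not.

The pair (61, 79) works.

Both 61 and 79 leave remainder 7 on division by 9; their difference 18 = 2·9 is a multiple of 9.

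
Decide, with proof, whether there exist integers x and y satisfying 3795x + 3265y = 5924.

Both 3795 and 3265 are divisible by gcd(3795, 3265) = 5, hence so is any combination 3795x + 3265y.
However 5924 leaves remainder 4 on division by 5.
So the equation is unsolvable over ℤ.

No, no such integers exist.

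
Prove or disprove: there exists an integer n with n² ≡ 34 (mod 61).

n = 41

n = 41 works: 41² = 1681, and 1681 − 34 = 1647 = 27·61.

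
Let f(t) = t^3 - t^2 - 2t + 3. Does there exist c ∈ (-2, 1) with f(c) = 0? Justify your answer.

f(-2) = -5 and f(1) = 1, which have opposite signs.
Since f is a polynomial it is continuous on [-2, 1].
So by the Intermediate Value Theorem there is a c strictly between -2 and 1 with f(c) = 0.

Yes, such a c exists.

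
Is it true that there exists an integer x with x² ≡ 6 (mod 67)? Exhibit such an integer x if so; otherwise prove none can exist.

x = 26 works: 26² = 676, and 676 − 6 = 670 = 10·67.

x = 26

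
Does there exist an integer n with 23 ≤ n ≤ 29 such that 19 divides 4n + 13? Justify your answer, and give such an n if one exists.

No such integer n in that range exists.

For n = 23, 24, …, 29 the values of 4n + 13 modulo 19 are 10, 14, 18, 3, 7, 11, 15 respectively.
Since 0 is absent from this list, 19 ∤ 4n + 13 for every n with 23 ≤ n ≤ 29.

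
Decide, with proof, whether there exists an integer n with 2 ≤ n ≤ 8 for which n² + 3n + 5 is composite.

At n = 5: 5² + 3·5 + 5 = 45 = 3·15, which is composite.

n = 5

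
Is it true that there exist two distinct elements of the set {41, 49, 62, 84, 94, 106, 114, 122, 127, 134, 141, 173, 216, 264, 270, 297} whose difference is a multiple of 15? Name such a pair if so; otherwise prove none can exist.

49 mod 15 = 4 and 94 mod 15 = 4, so 94 − 49 = 45 = 3·15.

Yes: 49 and 94.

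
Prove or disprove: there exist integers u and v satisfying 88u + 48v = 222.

No, no such integers exist.

Any value of 88u + 48v is a multiple of gcd(88, 48) = 8.
However 222 leaves remainder 6 on division by 8.
So the equation is unsolvable over ℤ.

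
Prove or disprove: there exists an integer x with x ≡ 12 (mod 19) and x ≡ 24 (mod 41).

gcd(19, 41) = 1, so the Chinese Remainder Theorem guarantees exactly one residue class mod 779 satisfying both.
Write x = 12 + 19t and require 12 + 19t ≡ 24 (mod 41), i.e. 19t ≡ 12 (mod 41).
Since 19·13 = 247 = 6·41 + 1, the inverse of 19 mod 41 is 13.
Therefore t ≡ 13·12 = 156 ≡ 33 (mod 41).
With t = 33: x = 12 + 19·33 = 639.
Indeed 639 ≡ 12 (mod 19) and 639 ≡ 24 (mod 41).

x = 639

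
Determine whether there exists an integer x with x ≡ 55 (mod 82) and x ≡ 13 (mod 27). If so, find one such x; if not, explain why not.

x = 1039

The moduli 82 and 27 are coprime, so by the Chinese Remainder Theorem a unique solution modulo 2214 exists.
Write x = 55 + 82t and require 55 + 82t ≡ 13 (mod 27), i.e. 82t ≡ 12 (mod 27).
82 ≡ 1 (mod 27), so this reads 1t ≡ 12 (mod 27). So t ≡ 12 (mod 27).
Taking t = 12 gives x = 55 + 82·12 = 1039.
Check: 1039 mod 82 = 55, 1039 mod 27 = 13. ✓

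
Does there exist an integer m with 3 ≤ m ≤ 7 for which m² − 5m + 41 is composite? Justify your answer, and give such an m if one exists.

m = 7

At m = 7: 7² − 5·7 + 41 = 55 = 5·11, which is composite.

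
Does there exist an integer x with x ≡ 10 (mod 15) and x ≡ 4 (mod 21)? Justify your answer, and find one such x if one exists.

gcd(15, 21) = 3. A simultaneous solution exists iff 10 ≡ 4 (mod 3); here 10 mod 3 = 1 = 4 mod 3, so it does.
The integers ≡ 10 (mod 15) are 10, 25, …; their remainders mod 21 are 10, 4, so x = 25 is the first that is ≡ 4 (mod 21).
Check: 25 mod 15 = 10, 25 mod 21 = 4. ✓

x = 25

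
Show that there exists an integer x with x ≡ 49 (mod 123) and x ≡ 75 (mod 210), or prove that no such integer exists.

gcd(123, 210) = 3. If x ≡ 49 (mod 123) and x ≡ 75 (mod 210), then x ≡ 49 (mod 3) and x ≡ 75 (mod 3).
These are incompatible: 49 − 75 = -26 is not divisible by 3.
So no integer satisfies both congruences.

No, no such integer exists.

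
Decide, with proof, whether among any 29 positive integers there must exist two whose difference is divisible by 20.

Yes, this is always true.

Partition the integers by their residue mod 20; there are 20 classes.
Placing 29 integers into 20 classes, some class receives at least two — say a and b.
Equal remainders mean a − b ≡ 0 (mod 20), so 20 divides their difference.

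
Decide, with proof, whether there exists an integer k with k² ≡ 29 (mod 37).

No such integer exists.

Apply Euler's criterion with the prime 37: 29 is a quadratic residue iff 29^18 ≡ 1 (mod 37), and a non-residue iff it is ≡ −1.
Repeated squaring mod 37: 29^2 = 841 ≡ 27; 29^4 ≡ 27² = 729 ≡ 26; 29^8 ≡ 26² = 676 ≡ 10; 29^16 ≡ 10² = 100 ≡ 26.
Since 18 = 16 + 2, 29^18 ≡ 26 · 27; multiplying out mod 37: 26·27 = 702 ≡ 36. Thus 29^18 ≡ 36 ≡ −1 (mod 37).
The value −1 means 29 is a non-residue modulo 37, so k² ≡ 29 (mod 37) is impossible.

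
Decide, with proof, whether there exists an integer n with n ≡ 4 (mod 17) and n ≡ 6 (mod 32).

gcd(17, 32) = 1, so the Chinese Remainder Theorem guarantees exactly one residue class mod 544 satisfying both.
Any solution of the first congruence is n = 4 + 17t; substituting into the second, 17t ≡ 6 − 4 ≡ 2 (mod 32).
Since 17·17 = 289 = 9·32 + 1, the inverse of 17 mod 32 is 17.
Multiplying by 17: t ≡ 17·2 = 34 ≡ 2 (mod 32).
With t = 2: n = 4 + 17·2 = 38.
Verify: 38 = 2·17 + 4 and 38 = 1·32 + 6. ✓

n = 38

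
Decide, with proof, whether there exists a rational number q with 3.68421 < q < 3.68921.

q = 59/16

Scale by 16: the interval becomes (58.94736, 59.02736), which contains the integer 59.
Dividing back, 3.68421 < 59/16 < 3.68921, and 59/16 is rational.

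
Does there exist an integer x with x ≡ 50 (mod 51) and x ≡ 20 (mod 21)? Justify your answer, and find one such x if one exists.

gcd(51, 21) = 3. A simultaneous solution exists iff 50 ≡ 20 (mod 3); here 50 mod 3 = 2 = 20 mod 3, so it does.
Step through x = 50, 50 + 51, 50 + 2·51, …: the values 50, 101, 152, 203, 254, 305, 356 reduce mod 21 to 8, 17, 5, 14, 2, 11, 20. The value 356 hits 20.
Indeed 356 ≡ 50 (mod 51) and 356 ≡ 20 (mod 21).

x = 356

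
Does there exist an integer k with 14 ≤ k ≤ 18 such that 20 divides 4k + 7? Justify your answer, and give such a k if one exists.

For k = 14, 15, …, 18 the values of 4k + 7 modulo 20 are 3, 7, 11, 15, 19 respectively.
Since 0 is absent from this list, 20 ∤ 4k + 7 for every k with 14 ≤ k ≤ 18.

No such integer k in that range exists.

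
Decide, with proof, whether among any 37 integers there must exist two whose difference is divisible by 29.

Yes, this is always true.

There are exactly 29 possible remainders on division by 29.
Since 37 > 29, two of the 37 integers must share a residue class by the pigeonhole principle; call them a and b.
Equal remainders mean a − b ≡ 0 (mod 29), so 29 divides their difference.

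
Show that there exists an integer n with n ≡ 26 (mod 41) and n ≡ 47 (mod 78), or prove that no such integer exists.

n = 2855

The moduli 41 and 78 are coprime, so by the Chinese Remainder Theorem a unique solution modulo 3198 exists.
Write n = 26 + 41t and require 26 + 41t ≡ 47 (mod 78), i.e. 41t ≡ 21 (mod 78).
Since 41·59 = 2419 = 31·78 + 1, the inverse of 41 mod 78 is 59.
Multiplying by 59: t ≡ 59·21 = 1239 ≡ 69 (mod 78).
Taking t = 69 gives n = 26 + 41·69 = 2855.
Indeed 2855 ≡ 26 (mod 41) and 2855 ≡ 47 (mod 78).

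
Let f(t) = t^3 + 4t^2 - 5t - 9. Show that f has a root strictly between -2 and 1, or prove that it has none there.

f(-2) = 9 and f(1) = -9, which have opposite signs.
As a polynomial, f is continuous on every closed interval.
By the Intermediate Value Theorem, f takes the value 0 somewhere in the open interval.

Yes, f has a root in the interval.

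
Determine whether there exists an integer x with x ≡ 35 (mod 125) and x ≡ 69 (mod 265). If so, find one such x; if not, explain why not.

No, no such integer exists.

Both moduli are multiples of 5 = gcd(125, 265), so any solution would satisfy x ≡ 35 and x ≡ 69 modulo 5 simultaneously.
However 35 ≡ 0 and 69 ≡ 4 (mod 5), and 0 ≠ 4.
So no integer satisfies both congruences.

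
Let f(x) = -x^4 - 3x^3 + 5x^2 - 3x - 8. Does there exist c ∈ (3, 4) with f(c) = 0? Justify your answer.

No such root exists.

f(3) = -134 and f(4) = -388, both negative, so a sign-change argument is unavailable; we show f keeps this sign on the whole interval.
Shift to the endpoint 3: with x = 3 + u (0 < u < 1), one computes f(3 + u) = -u^4 - 15u^3 - 76u^2 - 162u - 134.
The nonzero coefficients here are all negative, so for u > 0 every term is negative (or zero), and the constant term -134 is strictly negative.
So f is strictly negative on (3, 4); no root exists in the interval.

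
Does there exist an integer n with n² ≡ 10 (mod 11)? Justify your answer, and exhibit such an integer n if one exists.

Computing n² mod 11 for n = 0, 1, …, 5 (enough, by the symmetry n ↦ 11 − n) gives 0, 1, 4, 9, 5, 3.
The set of squares mod 11 is therefore {0, 1, 3, 4, 5, 9}, which does not contain 10.
Therefore n² ≡ 10 (mod 11) has no solution.

No such integer exists.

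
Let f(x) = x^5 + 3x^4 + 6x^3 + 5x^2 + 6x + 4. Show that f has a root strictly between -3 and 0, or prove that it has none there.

Yes, f has a root in the interval.

f(-3) = -131 and f(0) = 4, which have opposite signs.
f is continuous everywhere (it is a polynomial), in particular on [-3, 0].
By the Intermediate Value Theorem, f takes the value 0 somewhere in the open interval.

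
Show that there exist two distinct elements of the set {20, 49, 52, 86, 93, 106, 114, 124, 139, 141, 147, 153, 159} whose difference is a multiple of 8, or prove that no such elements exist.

20 and 52 are such a pair.

20 mod 8 = 4 and 52 mod 8 = 4, so 52 − 20 = 32 = 4·8.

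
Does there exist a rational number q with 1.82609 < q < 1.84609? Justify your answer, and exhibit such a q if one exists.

q = 11/6

Scale by 6: the interval becomes (10.95654, 11.07654), which contains the integer 11.
So q = 11/6 works: it is a ratio of integers, and dividing 6·1.82609 < 11 < 6·1.84609 through by 6 gives 1.82609 < 11/6 < 1.84609.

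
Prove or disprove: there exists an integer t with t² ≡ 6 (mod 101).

t = 62 works: 62² = 3844, and 3844 − 6 = 3838 = 38·101.

t = 62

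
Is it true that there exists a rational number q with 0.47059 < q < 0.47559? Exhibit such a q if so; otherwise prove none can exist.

q = 9/19

Multiplying by 19: 19·0.47059 = 8.94121 and 19·0.47559 = 9.03621, so the integer 9 lies strictly between them.
Dividing back, 0.47059 < 9/19 < 0.47559, and 9/19 is rational.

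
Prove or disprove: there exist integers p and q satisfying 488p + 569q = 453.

488 and 569 are coprime, so 488p + 569q ranges over all of ℤ.
Run the Euclidean algorithm on 569 and 488: 569 = 1·488 + 81, 488 = 6·81 + 2, 81 = 40·2 + 1, 2 = 2·1 + 0.
Back-substituting, 1 = 81 − 40·2 = 81 − 40·(488 − 6·81) = −40·488 + 241·81 = −40·488 + 241·(569 − 1·488) = 241·569 − 281·488; that is, 488·(-281) + 569·241 = 1.
Times 453: 488·(-127293) + 569·109173 = 453, so (-127293, 109173) solves it.
The general solution is p = -127293 + 569k, q = 109173 − 488k; taking k = 224 gives the smaller pair p = 163, q = -139.
Check: 488·163 + 569·(-139) = 79544 − 79091 = 453. ✓

p = 163, q = -139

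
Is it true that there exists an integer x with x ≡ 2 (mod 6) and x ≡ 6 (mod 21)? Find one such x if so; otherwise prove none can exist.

No, no such integer exists.

Both moduli are multiples of 3 = gcd(6, 21), so any solution would satisfy x ≡ 2 and x ≡ 6 modulo 3 simultaneously.
These are incompatible: 2 − 6 = -4 is not divisible by 3.
Therefore no such x exists.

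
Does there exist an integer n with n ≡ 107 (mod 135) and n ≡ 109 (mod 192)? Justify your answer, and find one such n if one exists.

Both moduli are multiples of 3 = gcd(135, 192), so any solution would satisfy n ≡ 107 and n ≡ 109 modulo 3 simultaneously.
But 107 mod 3 = 2 while 109 mod 3 = 1, a contradiction.
So no integer satisfies both congruences.

No, no such integer exists.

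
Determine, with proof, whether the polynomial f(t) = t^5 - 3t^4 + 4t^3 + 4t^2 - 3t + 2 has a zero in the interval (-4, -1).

f(-4) = -1970 and f(-1) = 1, which have opposite signs.
f is continuous everywhere (it is a polynomial), in particular on [-4, -1].
By the Intermediate Value Theorem, f takes the value 0 somewhere in the open interval.

Yes, f has a root in the interval.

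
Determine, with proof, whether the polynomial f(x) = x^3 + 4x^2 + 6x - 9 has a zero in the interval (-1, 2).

f(-1) = -12 and f(2) = 27, which have opposite signs.
f is continuous everywhere (it is a polynomial), in particular on [-1, 2].
By the Intermediate Value Theorem f must vanish at some point of (-1, 2).

Yes, f has a root in the interval.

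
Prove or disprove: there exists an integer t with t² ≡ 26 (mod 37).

Take t = 10. Then 10² = 100 = 2·37 + 26, so 10² ≡ 26 (mod 37).

t = 10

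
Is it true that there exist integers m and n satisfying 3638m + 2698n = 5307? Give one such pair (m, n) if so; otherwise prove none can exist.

There are no such integers.

Any value of 3638m + 2698n is a multiple of gcd(3638, 2698) = 2.
But 5307 is not a multiple of 2 (it leaves remainder 1).
So the equation is unsolvable over ℤ.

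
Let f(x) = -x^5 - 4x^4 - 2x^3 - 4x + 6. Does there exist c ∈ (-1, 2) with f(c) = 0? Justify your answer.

Such a root exists.

f(-1) = 9 and f(2) = -114, which have opposite signs.
Since f is a polynomial it is continuous on [-1, 2].
By the Intermediate Value Theorem f must vanish at some point of (-1, 2).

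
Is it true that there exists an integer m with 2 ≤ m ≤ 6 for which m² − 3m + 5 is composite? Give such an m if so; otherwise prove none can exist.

At m = 4: 4² − 3·4 + 5 = 9 = 3·3, which is composite.

m = 4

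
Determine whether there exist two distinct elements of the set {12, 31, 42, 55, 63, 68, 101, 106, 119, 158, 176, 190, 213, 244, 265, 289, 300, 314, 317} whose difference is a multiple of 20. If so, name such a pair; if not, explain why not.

There is no such pair.

Two integers differ by a multiple of 20 exactly when they have the same residue mod 20. The residues are 12↦12, 31↦11, 42↦2, 55↦15, 63↦3, 68↦8, 101↦1, 106↦6, 119↦19, 158↦18, 176↦16, 190↦10, 213↦13, 244↦4, 265↦5, 289↦9, 300↦0, 314↦14, 317↦17.
These 19 residues are pairwise different, hence no difference of two elements is divisible by 20.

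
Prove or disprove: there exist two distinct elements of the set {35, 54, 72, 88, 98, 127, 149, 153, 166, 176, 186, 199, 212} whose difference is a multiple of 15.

There is no such pair.

Reduce each element modulo 15: 35↦5, 54↦9, 72↦12, 88↦13, 98↦8, 127↦7, 149↦14, 153↦3, 166↦1, 176↦11, 186↦6, 199↦4, 212↦2.
No residue repeats among the 13 elements, so no pair has difference ≡ 0 (mod 15).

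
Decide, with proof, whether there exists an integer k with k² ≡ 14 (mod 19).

There is no such integer.

Since (19 − k)² ≡ k² (mod 19), it suffices to square k = 0, 1, …, 9: the residues are 0, 1, 4, 9, 16, 6, 17, 11, 7, 5.
The set of squares mod 19 is therefore {0, 1, 4, 5, 6, 7, 9, 11, 16, 17}, which does not contain 14.
Hence no integer k has k² ≡ 14 (mod 19).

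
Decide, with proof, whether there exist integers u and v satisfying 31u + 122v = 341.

31 and 122 are coprime, so 31u + 122v ranges over all of ℤ.
Dividing repeatedly: 122 = 3·31 + 29, 31 = 1·29 + 2, 29 = 14·2 + 1, 2 = 2·1 + 0.
Back-substituting, 1 = 29 − 14·2 = 29 − 14·(31 − 1·29) = −14·31 + 15·29 = −14·31 + 15·(122 − 3·31) = 15·122 − 59·31; that is, 31·(-59) + 122·15 = 1.
Scaling by 341 gives the particular solution (u, v) = (-20119, 5115).
The general solution is u = -20119 + 122k, v = 5115 − 31k; taking k = 165 gives the smaller pair u = 11, v = 0.
Check: 31·11 + 122·0 = 341 + 0 = 341. ✓

u = 11, v = 0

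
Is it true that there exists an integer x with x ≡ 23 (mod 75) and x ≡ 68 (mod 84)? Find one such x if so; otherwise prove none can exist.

Here gcd(75, 84) = 3, and both 23 and 68 leave remainder 2 mod 3, so the system is consistent.
Put x = 23 + 75t, so we need 75t ≡ 45 (mod 84), equivalently (divide by 3) 25t ≡ 15 (mod 28).
To invert 25 modulo 28: 28 = 1·25 + 3, 25 = 8·3 + 1, 3 = 3·1 + 0, and unwinding, 1 = 25 − 8·3 = 25 − 8·(28 − 1·25) = −8·28 + 9·25. Thus 25⁻¹ ≡ 9 (mod 28).
Therefore t ≡ 9·15 = 135 ≡ 23 (mod 28).
Then x = 23 + 75·23 = 1748.
Verify: 1748 = 23·75 + 23 and 1748 = 20·84 + 68. ✓

x = 1748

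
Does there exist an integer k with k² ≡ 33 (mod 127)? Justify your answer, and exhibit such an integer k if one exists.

No, no such integer exists.

Apply Euler's criterion with the prime 127: 33 is a quadratic residue iff 33^63 ≡ 1 (mod 127), and a non-residue iff it is ≡ −1.
Repeated squaring mod 127: 33^2 = 1089 ≡ 73; 33^4 ≡ 73² = 5329 ≡ 122; 33^8 ≡ 122² = 14884 ≡ 25; 33^16 ≡ 25² = 625 ≡ 117; 33^32 ≡ 117² = 13689 ≡ 100.
Since 63 = 32 + 16 + 8 + 4 + 2 + 1, 33^63 ≡ 100 · 117 · 25 · 122 · 73 · 33; multiplying out mod 127: 100·117 = 11700 ≡ 16, then 16·25 = 400 ≡ 19, then 19·122 = 2318 ≡ 32, then 32·73 = 2336 ≡ 50, then 50·33 = 1650 ≡ 126. Thus 33^63 ≡ 126 ≡ −1 (mod 127).
By Euler's criterion 33 is a quadratic non-residue mod 127: no k satisfies k² ≡ 33 (mod 127).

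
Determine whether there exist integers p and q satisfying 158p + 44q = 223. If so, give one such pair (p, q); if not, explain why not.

Any value of 158p + 44q is a multiple of gcd(158, 44) = 2.
However 223 leaves remainder 1 on division by 2.
Hence no integers p, q satisfy the equation.

No such integers exist.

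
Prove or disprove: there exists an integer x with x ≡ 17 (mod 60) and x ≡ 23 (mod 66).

The moduli are not coprime: gcd(60, 66) = 6. Compatibility requires 6 ∣ (23 − 17) = 6, which holds, so solutions exist.
Put x = 17 + 60t, so we need 60t ≡ 6 (mod 66), equivalently (divide by 6) 10t ≡ 1 (mod 11).
To invert 10 modulo 11: 11 = 1·10 + 1, 10 = 10·1 + 0, and unwinding, 1 = 11 − 1·10. Thus 10⁻¹ ≡ -1 ≡ 10 (mod 11).
Multiplying by 10: t ≡ 10·1 = 10 (mod 11).
Then x = 17 + 60·10 = 617.
Check: 617 mod 60 = 17, 617 mod 66 = 23. ✓

x = 617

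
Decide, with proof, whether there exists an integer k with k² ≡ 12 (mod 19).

Since (19 − k)² ≡ k² (mod 19), it suffices to square k = 0, 1, …, 9: the residues are 0, 1, 4, 9, 16, 6, 17, 11, 7, 5.
The set of squares mod 19 is therefore {0, 1, 4, 5, 6, 7, 9, 11, 16, 17}, which does not contain 12.
Hence no integer k has k² ≡ 12 (mod 19).

No such integer exists.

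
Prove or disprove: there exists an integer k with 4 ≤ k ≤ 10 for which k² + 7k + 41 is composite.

k = 6

At k = 6: 6² + 7·6 + 41 = 119 = 7·17, which is composite.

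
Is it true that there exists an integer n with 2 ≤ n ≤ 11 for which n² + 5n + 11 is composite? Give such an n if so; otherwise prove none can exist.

At n = 7: 7² + 5·7 + 11 = 95 = 5·19, which is composite.

n = 7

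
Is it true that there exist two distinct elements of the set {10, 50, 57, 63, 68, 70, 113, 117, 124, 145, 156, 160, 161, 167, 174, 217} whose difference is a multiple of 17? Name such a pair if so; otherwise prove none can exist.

Residues mod 17: 10↦10, 50↦16, 57↦6, 63↦12, 68↦0, 70↦2, 113↦11, 117↦15, 124↦5, 145↦9, 156↦3, 160↦7, 161↦8, 167↦14, 174↦4, 217↦13.
No residue repeats among the 16 elements, so no pair has difference ≡ 0 (mod 17).

No such pair exists.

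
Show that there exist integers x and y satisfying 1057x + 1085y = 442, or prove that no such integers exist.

Both 1057 and 1085 are divisible by gcd(1057, 1085) = 7, hence so is any combination 1057x + 1085y.
But 442 = 7·63 + 1, so 7 ∤ 442.
So the equation is unsolvable over ℤ.

No, no such integers exist.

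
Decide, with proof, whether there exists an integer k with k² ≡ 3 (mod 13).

Take k = 9. Then 9² = 81 = 6·13 + 3, so 9² ≡ 3 (mod 13).

k = 9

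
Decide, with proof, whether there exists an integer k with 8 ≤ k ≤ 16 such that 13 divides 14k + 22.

There is no such integer k in that range.

For k = 8, 9, …, 16 the values of 14k + 22 modulo 13 are 4, 5, 6, 7, 8, 9, 10, 11, 12 respectively.
None is 0, so 13 never divides 14k + 22 on this range.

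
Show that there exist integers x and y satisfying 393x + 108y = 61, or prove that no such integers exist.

No such integers exist.

Both 393 and 108 are divisible by gcd(393, 108) = 3, hence so is any combination 393x + 108y.
But 61 = 3·20 + 1, so 3 ∤ 61.
So the equation is unsolvable over ℤ.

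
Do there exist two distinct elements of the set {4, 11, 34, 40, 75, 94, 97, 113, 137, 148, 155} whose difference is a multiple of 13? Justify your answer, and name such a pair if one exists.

Two integers differ by a multiple of 13 exactly when they have the same residue mod 13. The residues are 4↦4, 11↦11, 34↦8, 40↦1, 75↦10, 94↦3, 97↦6, 113↦9, 137↦7, 148↦5, 155↦12.
All 11 residues are distinct, so no two elements differ by a multiple of 13.

No such pair exists.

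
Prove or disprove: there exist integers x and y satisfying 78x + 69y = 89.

Any value of 78x + 69y is a multiple of gcd(78, 69) = 3.
However 89 leaves remainder 2 on division by 3.
Hence no integers x, y satisfy the equation.

No, no such integers exist.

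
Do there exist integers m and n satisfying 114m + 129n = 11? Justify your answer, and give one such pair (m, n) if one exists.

Any value of 114m + 129n is a multiple of gcd(114, 129) = 3.
But 11 = 3·3 + 2, so 3 ∤ 11.
Hence no integers m, n satisfy the equation.

There are no such integers.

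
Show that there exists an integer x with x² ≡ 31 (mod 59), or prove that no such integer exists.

No such integer exists.

Apply Euler's criterion with the prime 59: 31 is a quadratic residue iff 31^29 ≡ 1 (mod 59), and a non-residue iff it is ≡ −1.
Squaring successively (mod 59): 31^2 = 961 ≡ 17; 31^4 ≡ 17² = 289 ≡ 53; 31^8 ≡ 53² = 2809 ≡ 36; 31^16 ≡ 36² = 1296 ≡ 57.
Since 29 = 16 + 8 + 4 + 1, 31^29 ≡ 57 · 36 · 53 · 31; multiplying out mod 59: 57·36 = 2052 ≡ 46, then 46·53 = 2438 ≡ 19, then 19·31 = 589 ≡ 58. Thus 31^29 ≡ 58 ≡ −1 (mod 59).
The value −1 means 31 is a non-residue modulo 59, so x² ≡ 31 (mod 59) is impossible.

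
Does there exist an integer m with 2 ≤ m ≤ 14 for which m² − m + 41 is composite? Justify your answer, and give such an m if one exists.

The values for m = 2, 3, …, 14 are 43, 47, 53, 61, 71, 83, 97, 113, 131, 151, 173, 197, 223, and each of these is prime.
So no value in the range makes the expression composite.

No, no such integer m in that range exists.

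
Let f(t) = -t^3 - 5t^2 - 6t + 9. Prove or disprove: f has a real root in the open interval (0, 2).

Such a root exists.

f(0) = 9 and f(2) = -31, which have opposite signs.
As a polynomial, f is continuous on every closed interval.
By the Intermediate Value Theorem, f takes the value 0 somewhere in the open interval.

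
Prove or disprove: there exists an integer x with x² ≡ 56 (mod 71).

71 is prime, so by Euler's criterion 56 is a square mod 71 iff 56^((71−1)/2) = 56^35 ≡ 1 (mod 71).
Squaring successively (mod 71): 56^2 = 3136 ≡ 12; 56^4 ≡ 12² = 144 ≡ 2; 56^8 ≡ 2² = 4 ≡ 4; 56^16 ≡ 4² = 16 ≡ 16; 56^32 ≡ 16² = 256 ≡ 43.
Since 35 = 32 + 2 + 1, 56^35 ≡ 43 · 12 · 56; multiplying out mod 71: 43·12 = 516 ≡ 19, then 19·56 = 1064 ≡ 70. Thus 56^35 ≡ 70 ≡ −1 (mod 71).
The value −1 means 56 is a non-residue modulo 71, so x² ≡ 56 (mod 71) is impossible.

No such integer exists.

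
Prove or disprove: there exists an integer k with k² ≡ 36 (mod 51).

k = 6

Take k = 6. Then 6² = 36, and since 0 ≤ 36 < 51 this is already reduced: 6² ≡ 36 (mod 51).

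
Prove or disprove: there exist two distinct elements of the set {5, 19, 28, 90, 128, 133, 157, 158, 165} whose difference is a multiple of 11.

There is no such pair.

Reduce each element modulo 11: 5↦5, 19↦8, 28↦6, 90↦2, 128↦7, 133↦1, 157↦3, 158↦4, 165↦0.
These 9 residues are pairwise different, hence no difference of two elements is divisible by 11.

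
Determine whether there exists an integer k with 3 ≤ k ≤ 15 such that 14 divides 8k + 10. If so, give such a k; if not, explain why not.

k = 4 works, since 8·4 + 10 = 42 = 3·14.

k = 4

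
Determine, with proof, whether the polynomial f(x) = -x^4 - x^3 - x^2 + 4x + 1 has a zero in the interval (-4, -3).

No such root exists.

f(-4) = -223 and f(-3) = -74, both negative, so a sign-change argument is unavailable; we show f keeps this sign on the whole interval.
Shift to the endpoint -3: with x = -3 − u (0 < u < 1), one computes f(-3 − u) = -u^4 - 11u^3 - 46u^2 - 91u - 74.
The nonzero coefficients here are all negative, so for u > 0 every term is negative (or zero), and the constant term -74 is strictly negative.
Therefore f(x) < 0 throughout (-4, -3), and f has no zero there.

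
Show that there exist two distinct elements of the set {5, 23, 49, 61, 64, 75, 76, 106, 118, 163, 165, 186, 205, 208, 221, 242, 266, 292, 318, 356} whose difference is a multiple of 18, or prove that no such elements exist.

Yes: 5 and 23.

Reduce each element mod 18: 5↦5, 23↦5, 49↦13, 61↦7, 64↦10, 75↦3, 76↦4, 106↦16, 118↦10, 163↦1, 165↦3, 186↦6, 205↦7, 208↦10, 221↦5, 242↦8, 266↦14, 292↦4, 318↦12, 356↦14. The residue 5 repeats (at 5 and 23), and 23 − 5 = 18 = 1·18.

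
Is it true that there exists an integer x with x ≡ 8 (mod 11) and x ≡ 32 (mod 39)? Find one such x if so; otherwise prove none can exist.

gcd(11, 39) = 1, so the Chinese Remainder Theorem guarantees exactly one residue class mod 429 satisfying both.
Write x = 8 + 11t and require 8 + 11t ≡ 32 (mod 39), i.e. 11t ≡ 24 (mod 39).
Invert 11 mod 39 by the Euclidean algorithm: 39 = 3·11 + 6, 11 = 1·6 + 5, 6 = 1·5 + 1, 5 = 5·1 + 0; back-substituting, 1 = 6 − 1·5 = 6 − (11 − 1·6) = −11 + 2·6 = −11 + 2·(39 − 3·11) = 2·39 − 7·11. Hence 11·(-7) ≡ 1, so 11⁻¹ ≡ -7 ≡ 32 (mod 39).
Therefore t ≡ 32·24 = 768 ≡ 27 (mod 39).
With t = 27: x = 8 + 11·27 = 305.
Indeed 305 ≡ 8 (mod 11) and 305 ≡ 32 (mod 39).

x = 305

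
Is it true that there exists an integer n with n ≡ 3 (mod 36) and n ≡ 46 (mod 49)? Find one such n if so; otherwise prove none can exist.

The moduli 36 and 49 are coprime, so by the Chinese Remainder Theorem a unique solution modulo 1764 exists.
Write n = 3 + 36t and require 3 + 36t ≡ 46 (mod 49), i.e. 36t ≡ 43 (mod 49).
Since 36·15 = 540 = 11·49 + 1, the inverse of 36 mod 49 is 15.
Multiplying by 15: t ≡ 15·43 = 645 ≡ 8 (mod 49).
With t = 8: n = 3 + 36·8 = 291.
Verify: 291 = 8·36 + 3 and 291 = 5·49 + 46. ✓

n = 291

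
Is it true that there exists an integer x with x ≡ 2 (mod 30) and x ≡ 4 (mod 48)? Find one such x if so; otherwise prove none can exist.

There is no such integer.

gcd(30, 48) = 6. If x ≡ 2 (mod 30) and x ≡ 4 (mod 48), then x ≡ 2 (mod 6) and x ≡ 4 (mod 6).
But 2 mod 6 = 2 while 4 mod 6 = 4, a contradiction.
So no integer satisfies both congruences.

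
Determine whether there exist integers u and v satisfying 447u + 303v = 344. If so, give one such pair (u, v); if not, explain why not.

No, no such integers exist.

Both 447 and 303 are divisible by gcd(447, 303) = 3, hence so is any combination 447u + 303v.
But 344 is not a multiple of 3 (it leaves remainder 2).
Hence no integers u, v satisfy the equation.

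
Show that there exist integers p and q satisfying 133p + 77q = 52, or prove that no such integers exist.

Both 133 and 77 are divisible by gcd(133, 77) = 7, hence so is any combination 133p + 77q.
But 52 is not a multiple of 7 (it leaves remainder 3).
Hence no integers p, q satisfy the equation.

No, no such integers exist.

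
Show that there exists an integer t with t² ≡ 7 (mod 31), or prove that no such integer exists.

t = 21

Take t = 21. Then 21² = 441 = 14·31 + 7, so 21² ≡ 7 (mod 31).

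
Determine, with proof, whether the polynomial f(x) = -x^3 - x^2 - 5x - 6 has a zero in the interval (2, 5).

No such root exists.

f(2) = -28 and f(5) = -181, both negative.
f'(x) = -3x^2 - 2x - 5 has discriminant (-2)² − 4·(-3)·(-5) = -56 < 0, so f' has no real roots and is negative for every real x.
So f is strictly decreasing; between 2 and 5 its values lie between f(2) = -28 and f(5) = -181, all negative. Therefore f has no root in (2, 5).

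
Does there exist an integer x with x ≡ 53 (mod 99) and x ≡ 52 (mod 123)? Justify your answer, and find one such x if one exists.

Both moduli are multiples of 3 = gcd(99, 123), so any solution would satisfy x ≡ 53 and x ≡ 52 modulo 3 simultaneously.
But 53 mod 3 = 2 while 52 mod 3 = 1, a contradiction.
Hence the system has no solution.

No such integer exists.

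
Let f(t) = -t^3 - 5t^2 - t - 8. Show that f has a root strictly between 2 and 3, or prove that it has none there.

The endpoint values f(2) = -38 and f(3) = -83 are both negative. Claim: f(t) < 0 for every t in (2, 3).
Shift to the endpoint 2: with t = 2 + u (0 < u < 1), one computes f(2 + u) = -u^3 - 11u^2 - 33u - 38.
The nonzero coefficients here are all negative, so for u > 0 every term is negative (or zero), and the constant term -38 is strictly negative.
So f is strictly negative on (2, 3); no root exists in the interval.

No.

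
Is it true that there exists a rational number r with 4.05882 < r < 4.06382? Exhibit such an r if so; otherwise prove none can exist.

r = 65/16

Scale by 16: the interval becomes (64.94112, 65.02112), which contains the integer 65.
Dividing back, 4.05882 < 65/16 < 4.06382, and 65/16 is rational.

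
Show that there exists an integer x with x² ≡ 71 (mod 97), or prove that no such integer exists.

No, no such integer exists.

97 is prime, so by Euler's criterion 71 is a square mod 97 iff 71^((97−1)/2) = 71^48 ≡ 1 (mod 97).
Squaring successively (mod 97): 71^2 = 5041 ≡ 94; 71^4 ≡ 94² = 8836 ≡ 9; 71^8 ≡ 9² = 81 ≡ 81; 71^16 ≡ 81² = 6561 ≡ 62; 71^32 ≡ 62² = 3844 ≡ 61.
Since 48 = 32 + 16, 71^48 ≡ 61 · 62; multiplying out mod 97: 61·62 = 3782 ≡ 96. Thus 71^48 ≡ 96 ≡ −1 (mod 97).
The value −1 means 71 is a non-residue modulo 97, so x² ≡ 71 (mod 97) is impossible.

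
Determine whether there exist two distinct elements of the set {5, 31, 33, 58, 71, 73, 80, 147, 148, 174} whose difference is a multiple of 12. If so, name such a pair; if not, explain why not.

Residues mod 12: 5↦5, 31↦7, 33↦9, 58↦10, 71↦11, 73↦1, 80↦8, 147↦3, 148↦4, 174↦6.
No residue repeats among the 10 elements, so no pair has difference ≡ 0 (mod 12).

There is no such pair.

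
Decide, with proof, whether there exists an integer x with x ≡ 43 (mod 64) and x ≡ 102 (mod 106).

gcd(64, 106) = 2. If x ≡ 43 (mod 64) and x ≡ 102 (mod 106), then x ≡ 43 (mod 2) and x ≡ 102 (mod 2).
But 43 mod 2 = 1 while 102 mod 2 = 0, a contradiction.
Hence the system has no solution.

No, no such integer exists.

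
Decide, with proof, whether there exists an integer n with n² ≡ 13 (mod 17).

Take n = 9. Then 9² = 81 = 4·17 + 13, so 9² ≡ 13 (mod 17).

n = 9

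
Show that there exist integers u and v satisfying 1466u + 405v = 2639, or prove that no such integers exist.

u = 259, v = -931

1466 and 405 are coprime, so 1466u + 405v ranges over all of ℤ.
Euclidean algorithm: 1466 = 3·405 + 251, 405 = 1·251 + 154, 251 = 1·154 + 97, 154 = 1·97 + 57, 97 = 1·57 + 40, 57 = 1·40 + 17, 40 = 2·17 + 6, 17 = 2·6 + 5, 6 = 1·5 + 1, 5 = 5·1 + 0.
Working back up the chain: 1 = 6 − 1·5 = 6 − (17 − 2·6) = −17 + 3·6 = −17 + 3·(40 − 2·17) = 3·40 − 7·17 = 3·40 − 7·(57 − 1·40) = −7·57 + 10·40 = −7·57 + 10·(97 − 1·57) = 10·97 − 17·57 = 10·97 − 17·(154 − 1·97) = −17·154 + 27·97 = −17·154 + 27·(251 − 1·154) = 27·251 − 44·154 = 27·251 − 44·(405 − 1·251) = −44·405 + 71·251 = −44·405 + 71·(1466 − 3·405) = 71·1466 − 257·405. So 1466·71 + 405·(-257) = 1.
Times 2639: 1466·187369 + 405·(-678223) = 2639, so (187369, -678223) solves it.
Subtracting 462·405 from u and adding 462·1466 to v gives the tidier solution (259, -931).
Indeed 1466·259 + 405·(-931) = 379694 − 377055 = 2639.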